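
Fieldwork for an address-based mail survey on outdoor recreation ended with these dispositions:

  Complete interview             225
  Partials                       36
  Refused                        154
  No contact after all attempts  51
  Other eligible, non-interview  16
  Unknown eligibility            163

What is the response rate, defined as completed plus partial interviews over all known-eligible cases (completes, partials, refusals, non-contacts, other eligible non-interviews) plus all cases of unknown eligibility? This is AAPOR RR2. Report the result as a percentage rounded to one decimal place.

40.5%

Numerator → 225 + 36 = 261
Base → 225 + 36 + 154 + 51 + 16 + 163 = 645
RR2 = 261 / 645 = 0.4047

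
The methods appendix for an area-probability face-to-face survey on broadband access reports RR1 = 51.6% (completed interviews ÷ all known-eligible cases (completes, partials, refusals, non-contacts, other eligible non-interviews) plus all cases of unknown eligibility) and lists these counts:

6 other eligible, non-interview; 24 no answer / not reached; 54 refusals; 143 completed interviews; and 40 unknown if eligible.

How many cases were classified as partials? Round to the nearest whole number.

RR1 = 143 / D = 0.516
D = 143 / 0.516 = 277.1
Remaining denominator categories sum to 267
partials = 277.1 − 267 ≈ 10

10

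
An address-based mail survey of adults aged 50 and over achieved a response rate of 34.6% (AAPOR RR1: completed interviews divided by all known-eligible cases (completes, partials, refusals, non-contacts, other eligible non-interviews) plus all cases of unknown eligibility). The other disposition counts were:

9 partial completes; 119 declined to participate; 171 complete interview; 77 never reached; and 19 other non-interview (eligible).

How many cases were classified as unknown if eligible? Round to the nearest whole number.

RR1 = 171 / D = 0.346
D = 171 / 0.346 = 494.2
Remaining denominator categories sum to 395
unknown if eligible = 494.2 − 395 ≈ 99

99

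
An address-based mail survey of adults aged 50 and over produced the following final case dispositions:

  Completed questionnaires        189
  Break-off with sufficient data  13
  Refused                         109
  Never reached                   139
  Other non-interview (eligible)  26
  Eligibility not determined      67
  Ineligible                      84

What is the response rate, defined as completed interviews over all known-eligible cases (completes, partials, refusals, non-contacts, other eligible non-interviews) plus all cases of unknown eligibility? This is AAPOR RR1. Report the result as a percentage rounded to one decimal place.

Top: 189
Denom: 189 + 13 + 109 + 139 + 26 + 67 = 543
RR1 = 189 / 543 = 0.3481

34.8%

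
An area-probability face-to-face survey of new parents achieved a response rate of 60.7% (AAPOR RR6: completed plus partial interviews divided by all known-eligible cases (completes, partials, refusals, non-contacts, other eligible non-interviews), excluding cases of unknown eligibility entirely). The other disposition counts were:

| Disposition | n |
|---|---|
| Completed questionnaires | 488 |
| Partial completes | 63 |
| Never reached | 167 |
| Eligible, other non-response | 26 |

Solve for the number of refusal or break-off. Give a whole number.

164

Num: 488 + 63 = 551
RR6 = 551 / D = 0.607
D = 551 / 0.607 = 907.7
Remaining denominator categories sum to 744
refusal or break-off = 907.7 − 744 ≈ 164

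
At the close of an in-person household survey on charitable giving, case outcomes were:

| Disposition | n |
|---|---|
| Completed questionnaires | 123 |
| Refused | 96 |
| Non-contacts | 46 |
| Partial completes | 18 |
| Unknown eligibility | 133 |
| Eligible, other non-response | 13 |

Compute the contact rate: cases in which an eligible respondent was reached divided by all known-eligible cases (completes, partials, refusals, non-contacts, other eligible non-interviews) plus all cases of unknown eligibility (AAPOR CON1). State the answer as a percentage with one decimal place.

58.3%

Top → 123 + 18 + 96 + 13 = 250
Denominator → 123 + 18 + 96 + 46 + 13 + 133 = 429
CON1 = 250 / 429 = 0.5828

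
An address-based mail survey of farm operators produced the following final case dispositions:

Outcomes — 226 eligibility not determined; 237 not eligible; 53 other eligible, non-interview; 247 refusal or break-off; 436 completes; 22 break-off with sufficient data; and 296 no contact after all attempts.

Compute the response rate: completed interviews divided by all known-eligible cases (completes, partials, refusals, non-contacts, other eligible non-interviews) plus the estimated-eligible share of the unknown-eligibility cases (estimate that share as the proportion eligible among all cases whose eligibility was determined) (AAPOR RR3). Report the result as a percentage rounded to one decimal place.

Numerator = 436
Eligible (known) = 436 + 22 + 247 + 296 + 53 = 1054
e = 1054 / (1054 + 237) = 1054 / 1291 = 0.8164
Estimated eligible among unknowns = 0.8164 × 226 = 184.51
Denom = 1054 + 184.51 = 1238.51
RR3 = 436 / 1238.51 = 0.3520

35.2%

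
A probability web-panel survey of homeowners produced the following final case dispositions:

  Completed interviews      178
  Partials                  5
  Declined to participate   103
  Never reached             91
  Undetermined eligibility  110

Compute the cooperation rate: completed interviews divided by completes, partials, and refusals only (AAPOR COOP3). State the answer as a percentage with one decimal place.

Numerator: 178
Denom: 178 + 5 + 103 = 286
COOP3 = 178 / 286 = 0.6224

62.2%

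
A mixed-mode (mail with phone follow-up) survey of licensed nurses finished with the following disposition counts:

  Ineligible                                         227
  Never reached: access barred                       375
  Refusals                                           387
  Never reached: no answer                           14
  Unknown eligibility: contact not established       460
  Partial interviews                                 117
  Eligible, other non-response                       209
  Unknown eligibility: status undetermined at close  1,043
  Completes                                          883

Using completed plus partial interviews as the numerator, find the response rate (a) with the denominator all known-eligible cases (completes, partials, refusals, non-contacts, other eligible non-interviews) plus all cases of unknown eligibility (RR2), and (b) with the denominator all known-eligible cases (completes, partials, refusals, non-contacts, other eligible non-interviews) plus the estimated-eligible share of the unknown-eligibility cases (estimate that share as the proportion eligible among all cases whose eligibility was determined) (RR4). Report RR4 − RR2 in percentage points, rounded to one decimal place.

No answer / not reached = 14 + 375 = 389
Unknown eligibility = 460 + 1043 = 1503
Num = 883 + 117 = 1000
Base = 883 + 117 + 387 + 389 + 209 + 1503 = 3488
RR2 = 1000 / 3488 = 0.2867
Determined eligible = 883 + 117 + 387 + 389 + 209 = 1985
e = 1985 / (1985 + 227) = 1985 / 2212 = 0.8974
Estimated eligible among unknowns = 0.8974 × 1503 = 1348.79
Base = 1985 + 1348.79 = 3333.79
RR4 = 1000 / 3333.79 = 0.3000
Difference = 30.00 − 28.67 = 1.33 percentage points

1.3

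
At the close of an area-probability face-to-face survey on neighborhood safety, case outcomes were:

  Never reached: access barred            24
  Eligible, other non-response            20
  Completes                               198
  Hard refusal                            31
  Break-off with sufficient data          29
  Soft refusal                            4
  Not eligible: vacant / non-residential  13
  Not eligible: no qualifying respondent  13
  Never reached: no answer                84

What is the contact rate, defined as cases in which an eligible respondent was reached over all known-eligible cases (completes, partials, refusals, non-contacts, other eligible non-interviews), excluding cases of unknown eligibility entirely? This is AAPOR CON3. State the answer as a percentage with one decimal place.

Refusals = 31 + 4 = 35
No contact after all attempts = 84 + 24 = 108
Out of scope = 13 + 13 = 26
Numerator: 198 + 29 + 35 + 20 = 282
Denominator: 198 + 29 + 35 + 108 + 20 = 390
CON3 = 282 / 390 = 0.7231

72.3%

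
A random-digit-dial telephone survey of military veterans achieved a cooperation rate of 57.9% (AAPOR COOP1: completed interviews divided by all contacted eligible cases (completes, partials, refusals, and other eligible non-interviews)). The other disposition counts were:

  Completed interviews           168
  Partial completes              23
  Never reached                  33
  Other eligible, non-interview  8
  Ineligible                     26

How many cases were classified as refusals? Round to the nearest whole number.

COOP1 = 168 / D = 0.579
D = 168 / 0.579 = 290.2
Rest of base = 199
refusals = 290.2 − 199 ≈ 91

91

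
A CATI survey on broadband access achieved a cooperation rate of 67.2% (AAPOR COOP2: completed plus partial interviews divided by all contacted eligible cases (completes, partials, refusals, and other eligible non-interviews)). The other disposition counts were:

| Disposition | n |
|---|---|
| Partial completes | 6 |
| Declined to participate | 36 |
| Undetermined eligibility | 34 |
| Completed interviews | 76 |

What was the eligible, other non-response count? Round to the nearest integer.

Numerator: 76 + 6 = 82
COOP2 = 82 / D = 0.672
D = 82 / 0.672 = 122.0
Remaining denominator categories sum to 118
eligible, other non-response = 122.0 − 118 ≈ 4

4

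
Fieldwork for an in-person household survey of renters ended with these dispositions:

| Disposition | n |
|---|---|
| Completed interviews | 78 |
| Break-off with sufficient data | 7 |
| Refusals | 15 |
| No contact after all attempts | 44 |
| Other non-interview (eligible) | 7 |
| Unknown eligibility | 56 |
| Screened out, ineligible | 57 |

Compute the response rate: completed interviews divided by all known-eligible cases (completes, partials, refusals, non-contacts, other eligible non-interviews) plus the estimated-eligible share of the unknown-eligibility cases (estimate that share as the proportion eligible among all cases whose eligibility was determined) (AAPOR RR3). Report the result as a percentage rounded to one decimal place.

40.7%

Num: 78
Eligible (known): 78 + 7 + 15 + 44 + 7 = 151
e = 151 / (151 + 57) = 151 / 208 = 0.7260
e × U: 0.7260 × 56 = 40.66
Denominator: 151 + 40.66 = 191.66
RR3 = 78 / 191.66 = 0.4070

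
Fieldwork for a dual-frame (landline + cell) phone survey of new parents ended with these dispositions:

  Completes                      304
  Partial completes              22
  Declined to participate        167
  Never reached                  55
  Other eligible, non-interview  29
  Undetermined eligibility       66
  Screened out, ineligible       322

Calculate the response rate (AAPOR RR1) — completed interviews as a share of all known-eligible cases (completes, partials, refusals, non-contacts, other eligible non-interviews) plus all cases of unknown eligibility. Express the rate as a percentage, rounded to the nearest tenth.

Numerator = 304
Denom = 304 + 22 + 167 + 55 + 29 + 66 = 643
RR1 = 304 / 643 = 0.4728

47.3%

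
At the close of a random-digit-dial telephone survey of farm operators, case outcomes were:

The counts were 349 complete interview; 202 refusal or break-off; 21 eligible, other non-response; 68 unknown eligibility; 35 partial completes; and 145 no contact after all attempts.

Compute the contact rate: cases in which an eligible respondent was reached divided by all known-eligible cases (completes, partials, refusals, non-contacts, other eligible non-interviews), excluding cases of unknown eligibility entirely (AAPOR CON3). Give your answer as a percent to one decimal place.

80.7%

Top → 349 + 35 + 202 + 21 = 607
Base → 349 + 35 + 202 + 145 + 21 = 752
CON3 = 607 / 752 = 0.8072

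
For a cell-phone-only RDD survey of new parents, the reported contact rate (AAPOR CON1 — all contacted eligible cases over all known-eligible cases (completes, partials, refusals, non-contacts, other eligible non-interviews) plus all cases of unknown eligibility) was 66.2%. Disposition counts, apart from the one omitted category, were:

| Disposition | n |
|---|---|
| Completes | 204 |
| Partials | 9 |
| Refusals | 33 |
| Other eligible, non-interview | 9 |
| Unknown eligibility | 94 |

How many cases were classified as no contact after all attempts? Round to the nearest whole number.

Num: 204 + 9 + 33 + 9 = 255
CON1 = 255 / D = 0.662
D = 255 / 0.662 = 385.2
Rest of base = 349
no contact after all attempts = 385.2 − 349 ≈ 36

36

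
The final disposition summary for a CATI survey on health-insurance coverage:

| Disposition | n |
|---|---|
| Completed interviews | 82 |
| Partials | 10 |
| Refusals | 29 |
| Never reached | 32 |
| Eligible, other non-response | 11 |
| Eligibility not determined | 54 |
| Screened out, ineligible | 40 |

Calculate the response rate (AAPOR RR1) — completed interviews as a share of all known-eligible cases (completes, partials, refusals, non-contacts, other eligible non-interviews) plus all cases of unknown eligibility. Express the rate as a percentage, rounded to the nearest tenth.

37.6%

Num = 82
Base = 82 + 10 + 29 + 32 + 11 + 54 = 218
RR1 = 82 / 218 = 0.3761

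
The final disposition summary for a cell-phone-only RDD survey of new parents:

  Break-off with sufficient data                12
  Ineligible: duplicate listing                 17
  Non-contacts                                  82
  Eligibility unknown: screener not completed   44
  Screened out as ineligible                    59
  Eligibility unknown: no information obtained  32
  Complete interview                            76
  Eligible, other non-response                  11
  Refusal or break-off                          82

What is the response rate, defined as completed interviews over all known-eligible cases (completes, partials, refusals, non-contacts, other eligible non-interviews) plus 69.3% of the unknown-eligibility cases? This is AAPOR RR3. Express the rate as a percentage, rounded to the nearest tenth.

24.1%

Unknown if eligible = 44 + 32 = 76
Not eligible = 59 + 17 = 76
Top → 76
Known eligible → 76 + 12 + 82 + 82 + 11 = 263
Estimated eligible among unknowns → 0.6930 × 76 = 52.67
Base → 263 + 52.67 = 315.67
RR3 = 76 / 315.67 = 0.2408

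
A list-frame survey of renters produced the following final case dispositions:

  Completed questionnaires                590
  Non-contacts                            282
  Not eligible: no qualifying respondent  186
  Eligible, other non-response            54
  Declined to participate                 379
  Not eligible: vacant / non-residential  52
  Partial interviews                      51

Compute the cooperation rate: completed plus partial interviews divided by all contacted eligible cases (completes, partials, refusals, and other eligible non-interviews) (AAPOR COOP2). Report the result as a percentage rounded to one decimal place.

59.7%

Out of scope = 186 + 52 = 238
Numerator: 590 + 51 = 641
Base: 590 + 51 + 379 + 54 = 1074
COOP2 = 641 / 1074 = 0.5968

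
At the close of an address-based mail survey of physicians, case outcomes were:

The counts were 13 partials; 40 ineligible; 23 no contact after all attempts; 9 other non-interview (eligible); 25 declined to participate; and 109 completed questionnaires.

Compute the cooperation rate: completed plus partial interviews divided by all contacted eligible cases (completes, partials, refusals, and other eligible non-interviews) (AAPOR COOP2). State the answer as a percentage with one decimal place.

Numerator → 109 + 13 = 122
Denominator → 109 + 13 + 25 + 9 = 156
COOP2 = 122 / 156 = 0.7821

78.2%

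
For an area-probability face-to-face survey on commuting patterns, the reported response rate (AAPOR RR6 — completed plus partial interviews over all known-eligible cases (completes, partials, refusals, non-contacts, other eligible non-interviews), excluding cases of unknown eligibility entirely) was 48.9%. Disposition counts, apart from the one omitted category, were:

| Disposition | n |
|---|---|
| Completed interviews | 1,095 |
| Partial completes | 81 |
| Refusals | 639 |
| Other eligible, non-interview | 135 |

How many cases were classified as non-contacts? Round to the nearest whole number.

455

Num → 1095 + 81 = 1176
RR6 = 1176 / D = 0.489
D = 1176 / 0.489 = 2404.9
Rest of base = 1950
non-contacts = 2404.9 − 1950 ≈ 455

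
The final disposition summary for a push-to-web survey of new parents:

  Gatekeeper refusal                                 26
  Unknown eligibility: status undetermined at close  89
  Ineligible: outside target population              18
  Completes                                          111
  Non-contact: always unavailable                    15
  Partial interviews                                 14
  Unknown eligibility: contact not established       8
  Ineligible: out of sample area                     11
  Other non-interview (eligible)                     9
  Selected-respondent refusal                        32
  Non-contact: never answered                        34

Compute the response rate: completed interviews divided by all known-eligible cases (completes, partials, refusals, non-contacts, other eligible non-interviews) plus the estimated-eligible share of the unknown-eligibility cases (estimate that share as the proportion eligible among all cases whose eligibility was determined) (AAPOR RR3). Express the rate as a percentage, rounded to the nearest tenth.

Refusal or break-off = 26 + 32 = 58
Never reached = 34 + 15 = 49
Eligibility not determined = 8 + 89 = 97
Ineligible = 18 + 11 = 29
Top: 111
Known eligible: 111 + 14 + 58 + 49 + 9 = 241
e = 241 / (241 + 29) = 241 / 270 = 0.8926
e × U: 0.8926 × 97 = 86.58
Denom: 241 + 86.58 = 327.58
RR3 = 111 / 327.58 = 0.3388

33.9%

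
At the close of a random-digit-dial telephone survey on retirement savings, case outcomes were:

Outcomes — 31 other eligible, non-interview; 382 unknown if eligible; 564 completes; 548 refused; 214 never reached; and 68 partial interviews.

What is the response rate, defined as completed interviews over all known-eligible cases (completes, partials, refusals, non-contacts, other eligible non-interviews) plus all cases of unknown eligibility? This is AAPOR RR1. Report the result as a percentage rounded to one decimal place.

Numerator: 564
Denominator: 564 + 68 + 548 + 214 + 31 + 382 = 1807
RR1 = 564 / 1807 = 0.3121

31.2%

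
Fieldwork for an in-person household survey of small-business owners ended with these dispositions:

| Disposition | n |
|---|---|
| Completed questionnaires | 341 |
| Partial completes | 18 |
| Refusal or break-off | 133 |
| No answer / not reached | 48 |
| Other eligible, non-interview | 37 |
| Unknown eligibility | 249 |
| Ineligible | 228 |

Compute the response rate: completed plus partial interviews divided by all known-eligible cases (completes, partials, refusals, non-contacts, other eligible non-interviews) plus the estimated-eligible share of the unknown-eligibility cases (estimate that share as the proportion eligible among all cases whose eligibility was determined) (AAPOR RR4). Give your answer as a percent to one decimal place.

47.5%

Numerator: 341 + 18 = 359
Eligible (known): 341 + 18 + 133 + 48 + 37 = 577
e = 577 / (577 + 228) = 577 / 805 = 0.7168
Estimated eligible among unknowns: 0.7168 × 249 = 178.48
Base: 577 + 178.48 = 755.48
RR4 = 359 / 755.48 = 0.4752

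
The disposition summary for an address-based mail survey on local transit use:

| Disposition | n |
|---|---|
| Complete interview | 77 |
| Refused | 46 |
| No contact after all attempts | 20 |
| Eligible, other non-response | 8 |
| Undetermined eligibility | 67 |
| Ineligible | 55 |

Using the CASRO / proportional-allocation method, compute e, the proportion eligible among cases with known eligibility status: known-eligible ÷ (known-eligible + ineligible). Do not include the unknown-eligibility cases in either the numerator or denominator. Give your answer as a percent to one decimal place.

73.3%

Determined eligible = 77 + 46 + 20 + 8 = 151
e = 151 / (151 + 55) = 151 / 206 = 0.7330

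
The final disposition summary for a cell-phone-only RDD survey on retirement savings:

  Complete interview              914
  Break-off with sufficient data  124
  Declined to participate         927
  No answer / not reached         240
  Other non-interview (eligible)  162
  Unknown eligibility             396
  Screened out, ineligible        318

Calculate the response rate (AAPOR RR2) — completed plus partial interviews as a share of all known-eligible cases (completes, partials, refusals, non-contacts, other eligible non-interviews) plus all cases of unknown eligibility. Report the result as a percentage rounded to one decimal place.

37.6%

Top = 914 + 124 = 1038
Denom = 914 + 124 + 927 + 240 + 162 + 396 = 2763
RR2 = 1038 / 2763 = 0.3757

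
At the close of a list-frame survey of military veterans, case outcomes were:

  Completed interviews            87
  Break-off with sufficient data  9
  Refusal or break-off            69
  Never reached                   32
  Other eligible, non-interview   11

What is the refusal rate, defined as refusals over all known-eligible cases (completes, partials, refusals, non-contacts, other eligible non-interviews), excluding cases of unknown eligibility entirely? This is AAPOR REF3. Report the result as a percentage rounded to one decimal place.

Num: 69
Base: 87 + 9 + 69 + 32 + 11 = 208
REF3 = 69 / 208 = 0.3317

33.2%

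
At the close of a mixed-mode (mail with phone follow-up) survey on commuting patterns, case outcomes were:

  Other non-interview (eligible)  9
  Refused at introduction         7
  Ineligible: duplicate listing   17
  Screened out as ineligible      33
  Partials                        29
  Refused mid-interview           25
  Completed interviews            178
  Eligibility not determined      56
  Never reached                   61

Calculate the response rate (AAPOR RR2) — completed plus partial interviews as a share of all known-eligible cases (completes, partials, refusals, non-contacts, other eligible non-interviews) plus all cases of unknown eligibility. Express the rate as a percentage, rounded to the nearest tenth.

56.7%

Declined to participate = 7 + 25 = 32
Not eligible = 33 + 17 = 50
Numerator → 178 + 29 = 207
Denominator → 178 + 29 + 32 + 61 + 9 + 56 = 365
RR2 = 207 / 365 = 0.5671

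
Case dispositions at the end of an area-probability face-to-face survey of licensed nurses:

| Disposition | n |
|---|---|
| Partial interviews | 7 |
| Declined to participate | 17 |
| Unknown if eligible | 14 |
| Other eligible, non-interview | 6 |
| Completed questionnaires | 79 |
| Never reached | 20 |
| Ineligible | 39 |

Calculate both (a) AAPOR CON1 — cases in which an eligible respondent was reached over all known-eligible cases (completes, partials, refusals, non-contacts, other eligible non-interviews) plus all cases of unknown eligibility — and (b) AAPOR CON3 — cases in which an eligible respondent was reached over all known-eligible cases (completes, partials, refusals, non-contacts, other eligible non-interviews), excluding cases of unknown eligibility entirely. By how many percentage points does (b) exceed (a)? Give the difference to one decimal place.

Num = 79 + 7 + 17 + 6 = 109
Denom = 79 + 7 + 17 + 20 + 6 + 14 = 143
CON1 = 109 / 143 = 0.7622
Denom = 79 + 7 + 17 + 20 + 6 = 129
CON3 = 109 / 129 = 0.8450
Difference = 84.50 − 76.22 = 8.28 percentage points

8.3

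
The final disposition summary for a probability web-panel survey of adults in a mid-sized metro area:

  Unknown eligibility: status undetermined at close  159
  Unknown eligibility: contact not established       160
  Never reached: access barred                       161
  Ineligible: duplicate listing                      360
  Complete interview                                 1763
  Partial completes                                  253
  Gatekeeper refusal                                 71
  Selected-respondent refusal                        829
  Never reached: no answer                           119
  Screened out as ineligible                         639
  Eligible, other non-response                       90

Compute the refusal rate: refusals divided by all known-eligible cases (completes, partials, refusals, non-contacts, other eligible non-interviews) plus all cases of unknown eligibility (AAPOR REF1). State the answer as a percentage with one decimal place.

25.0%

Refused = 71 + 829 = 900
No contact after all attempts = 119 + 161 = 280
Eligibility not determined = 160 + 159 = 319
Not eligible = 639 + 360 = 999
Num → 900
Denominator → 1763 + 253 + 900 + 280 + 90 + 319 = 3605
REF1 = 900 / 3605 = 0.2497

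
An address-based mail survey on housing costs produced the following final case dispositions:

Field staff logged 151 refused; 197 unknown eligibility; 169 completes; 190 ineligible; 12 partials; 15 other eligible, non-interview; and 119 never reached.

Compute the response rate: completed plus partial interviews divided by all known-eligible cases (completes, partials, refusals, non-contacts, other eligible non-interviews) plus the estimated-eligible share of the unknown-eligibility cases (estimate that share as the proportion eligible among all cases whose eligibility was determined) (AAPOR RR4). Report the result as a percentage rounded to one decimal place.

Top → 169 + 12 = 181
Eligible (known) → 169 + 12 + 151 + 119 + 15 = 466
e = 466 / (466 + 190) = 466 / 656 = 0.7104
e × U → 0.7104 × 197 = 139.95
Denom → 466 + 139.95 = 605.95
RR4 = 181 / 605.95 = 0.2987

29.9%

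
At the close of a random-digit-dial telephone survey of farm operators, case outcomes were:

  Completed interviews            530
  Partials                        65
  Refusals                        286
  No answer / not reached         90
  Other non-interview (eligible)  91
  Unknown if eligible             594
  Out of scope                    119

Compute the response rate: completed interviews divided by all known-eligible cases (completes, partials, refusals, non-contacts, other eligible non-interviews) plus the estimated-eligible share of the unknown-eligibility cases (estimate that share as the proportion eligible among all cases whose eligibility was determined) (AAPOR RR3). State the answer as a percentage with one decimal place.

Num = 530
Eligible (known) = 530 + 65 + 286 + 90 + 91 = 1062
e = 1062 / (1062 + 119) = 1062 / 1181 = 0.8992
e × U = 0.8992 × 594 = 534.12
Base = 1062 + 534.12 = 1596.12
RR3 = 530 / 1596.12 = 0.3321

33.2%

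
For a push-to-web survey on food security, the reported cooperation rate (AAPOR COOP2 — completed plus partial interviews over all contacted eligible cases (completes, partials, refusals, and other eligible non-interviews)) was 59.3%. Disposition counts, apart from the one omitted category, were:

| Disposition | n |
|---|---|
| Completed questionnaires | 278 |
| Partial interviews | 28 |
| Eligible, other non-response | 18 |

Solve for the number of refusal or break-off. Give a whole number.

Numerator = 278 + 28 = 306
COOP2 = 306 / D = 0.593
D = 306 / 0.593 = 516.0
Other denominator terms total 324
refusal or break-off = 516.0 − 324 ≈ 192

192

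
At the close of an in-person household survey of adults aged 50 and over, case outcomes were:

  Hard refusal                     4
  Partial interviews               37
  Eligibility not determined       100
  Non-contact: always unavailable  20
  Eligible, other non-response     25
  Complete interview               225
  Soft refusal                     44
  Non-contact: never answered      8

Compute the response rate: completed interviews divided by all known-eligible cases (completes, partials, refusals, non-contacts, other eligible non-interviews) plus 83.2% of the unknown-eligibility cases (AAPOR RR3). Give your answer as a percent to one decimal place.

Declined to participate = 4 + 44 = 48
No contact after all attempts = 8 + 20 = 28
Top = 225
Known eligible = 225 + 37 + 48 + 28 + 25 = 363
Eligible share of unknowns = 0.8320 × 100 = 83.20
Denominator = 363 + 83.20 = 446.20
RR3 = 225 / 446.20 = 0.5043

50.4%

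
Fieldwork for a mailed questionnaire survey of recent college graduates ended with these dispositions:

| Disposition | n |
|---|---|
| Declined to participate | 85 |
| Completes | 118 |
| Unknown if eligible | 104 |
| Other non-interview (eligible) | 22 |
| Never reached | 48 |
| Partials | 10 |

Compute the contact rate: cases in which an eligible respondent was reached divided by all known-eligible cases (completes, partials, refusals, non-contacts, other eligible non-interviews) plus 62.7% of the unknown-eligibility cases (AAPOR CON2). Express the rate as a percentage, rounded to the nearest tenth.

67.5%

Numerator: 118 + 10 + 85 + 22 = 235
Eligible (known): 118 + 10 + 85 + 48 + 22 = 283
Estimated eligible among unknowns: 0.6270 × 104 = 65.21
Base: 283 + 65.21 = 348.21
CON2 = 235 / 348.21 = 0.6749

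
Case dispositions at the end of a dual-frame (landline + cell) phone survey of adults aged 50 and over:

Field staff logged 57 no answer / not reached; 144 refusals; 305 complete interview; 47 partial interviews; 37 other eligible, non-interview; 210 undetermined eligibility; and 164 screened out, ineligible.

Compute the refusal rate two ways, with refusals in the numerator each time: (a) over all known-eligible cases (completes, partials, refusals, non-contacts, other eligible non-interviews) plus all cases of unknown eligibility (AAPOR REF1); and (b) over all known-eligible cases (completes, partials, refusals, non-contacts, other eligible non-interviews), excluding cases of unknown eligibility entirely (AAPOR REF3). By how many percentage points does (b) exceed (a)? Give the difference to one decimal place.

Top = 144
Base = 305 + 47 + 144 + 57 + 37 + 210 = 800
REF1 = 144 / 800 = 0.1800
Base = 305 + 47 + 144 + 57 + 37 = 590
REF3 = 144 / 590 = 0.2441
Difference = 24.41 − 18.00 = 6.41 percentage points

6.4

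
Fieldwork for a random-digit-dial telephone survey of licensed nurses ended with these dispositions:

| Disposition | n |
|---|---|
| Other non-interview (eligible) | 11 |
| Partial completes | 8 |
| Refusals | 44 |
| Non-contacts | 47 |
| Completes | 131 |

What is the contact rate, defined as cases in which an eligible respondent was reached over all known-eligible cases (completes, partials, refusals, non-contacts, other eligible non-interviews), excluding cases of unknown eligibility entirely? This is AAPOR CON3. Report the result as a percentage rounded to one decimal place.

80.5%

Num → 131 + 8 + 44 + 11 = 194
Denom → 131 + 8 + 44 + 47 + 11 = 241
CON3 = 194 / 241 = 0.8050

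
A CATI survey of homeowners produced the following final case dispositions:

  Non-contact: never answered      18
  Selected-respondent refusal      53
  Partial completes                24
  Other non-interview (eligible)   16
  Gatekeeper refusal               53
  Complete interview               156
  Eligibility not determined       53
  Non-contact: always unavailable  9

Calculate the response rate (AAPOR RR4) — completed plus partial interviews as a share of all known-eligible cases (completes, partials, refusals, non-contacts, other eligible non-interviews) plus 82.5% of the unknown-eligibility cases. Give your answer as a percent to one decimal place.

48.3%

Declined to participate = 53 + 53 = 106
Non-contacts = 18 + 9 = 27
Numerator = 156 + 24 = 180
Known eligible = 156 + 24 + 106 + 27 + 16 = 329
Eligible share of unknowns = 0.8250 × 53 = 43.72
Denominator = 329 + 43.72 = 372.72
RR4 = 180 / 372.72 = 0.4829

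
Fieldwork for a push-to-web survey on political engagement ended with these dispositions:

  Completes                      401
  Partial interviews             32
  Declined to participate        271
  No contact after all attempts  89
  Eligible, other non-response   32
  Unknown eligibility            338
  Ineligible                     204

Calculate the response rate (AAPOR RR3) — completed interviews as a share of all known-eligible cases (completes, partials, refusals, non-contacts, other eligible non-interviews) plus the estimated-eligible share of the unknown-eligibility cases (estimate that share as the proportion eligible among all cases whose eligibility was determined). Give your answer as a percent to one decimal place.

Numerator = 401
Determined eligible = 401 + 32 + 271 + 89 + 32 = 825
e = 825 / (825 + 204) = 825 / 1029 = 0.8017
Eligible share of unknowns = 0.8017 × 338 = 270.97
Denom = 825 + 270.97 = 1095.97
RR3 = 401 / 1095.97 = 0.3659

36.6%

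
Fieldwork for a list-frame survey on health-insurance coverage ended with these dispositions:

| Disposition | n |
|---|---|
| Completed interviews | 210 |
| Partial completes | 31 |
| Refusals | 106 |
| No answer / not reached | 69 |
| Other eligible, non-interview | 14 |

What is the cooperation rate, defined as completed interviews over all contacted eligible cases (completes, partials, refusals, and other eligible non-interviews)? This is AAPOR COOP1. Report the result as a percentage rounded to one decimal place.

Numerator: 210
Denom: 210 + 31 + 106 + 14 = 361
COOP1 = 210 / 361 = 0.5817

58.2%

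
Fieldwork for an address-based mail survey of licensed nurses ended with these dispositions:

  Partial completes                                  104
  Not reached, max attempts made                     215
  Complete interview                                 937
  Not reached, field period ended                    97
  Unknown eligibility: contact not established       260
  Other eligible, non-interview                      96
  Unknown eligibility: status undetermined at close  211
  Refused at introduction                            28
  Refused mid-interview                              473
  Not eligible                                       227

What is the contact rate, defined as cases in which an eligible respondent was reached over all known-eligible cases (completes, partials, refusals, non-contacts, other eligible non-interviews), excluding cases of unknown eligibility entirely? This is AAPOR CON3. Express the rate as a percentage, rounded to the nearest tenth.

84.0%

Refusal or break-off = 28 + 473 = 501
Non-contacts = 97 + 215 = 312
Unknown if eligible = 260 + 211 = 471
Num: 937 + 104 + 501 + 96 = 1638
Denominator: 937 + 104 + 501 + 312 + 96 = 1950
CON3 = 1638 / 1950 = 0.8400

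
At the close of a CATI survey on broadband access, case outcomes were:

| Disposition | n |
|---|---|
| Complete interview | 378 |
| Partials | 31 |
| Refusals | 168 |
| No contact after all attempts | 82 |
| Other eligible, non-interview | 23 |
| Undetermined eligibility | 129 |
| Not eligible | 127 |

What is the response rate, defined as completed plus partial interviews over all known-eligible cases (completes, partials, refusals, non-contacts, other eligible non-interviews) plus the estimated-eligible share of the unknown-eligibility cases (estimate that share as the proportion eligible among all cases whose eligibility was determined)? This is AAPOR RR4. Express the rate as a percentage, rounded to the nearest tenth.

51.7%

Numerator → 378 + 31 = 409
Determined eligible → 378 + 31 + 168 + 82 + 23 = 682
e = 682 / (682 + 127) = 682 / 809 = 0.8430
e × U → 0.8430 × 129 = 108.75
Denom → 682 + 108.75 = 790.75
RR4 = 409 / 790.75 = 0.5172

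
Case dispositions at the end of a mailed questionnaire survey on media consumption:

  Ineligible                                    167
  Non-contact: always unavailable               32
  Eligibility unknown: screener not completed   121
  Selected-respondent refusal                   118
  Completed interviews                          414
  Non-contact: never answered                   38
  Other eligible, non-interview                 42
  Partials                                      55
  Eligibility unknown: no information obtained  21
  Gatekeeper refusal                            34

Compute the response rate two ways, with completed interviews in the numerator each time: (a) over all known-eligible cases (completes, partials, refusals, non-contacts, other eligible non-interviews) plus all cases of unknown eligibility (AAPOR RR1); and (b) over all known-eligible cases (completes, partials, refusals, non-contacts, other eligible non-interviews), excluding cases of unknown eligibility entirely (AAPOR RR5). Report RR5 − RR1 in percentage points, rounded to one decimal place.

Refusals = 34 + 118 = 152
Never reached = 38 + 32 = 70
Eligibility not determined = 121 + 21 = 142
Top: 414
Base: 414 + 55 + 152 + 70 + 42 + 142 = 875
RR1 = 414 / 875 = 0.4731
Base: 414 + 55 + 152 + 70 + 42 = 733
RR5 = 414 / 733 = 0.5648
Difference = 56.48 − 47.31 = 9.17 percentage points

9.2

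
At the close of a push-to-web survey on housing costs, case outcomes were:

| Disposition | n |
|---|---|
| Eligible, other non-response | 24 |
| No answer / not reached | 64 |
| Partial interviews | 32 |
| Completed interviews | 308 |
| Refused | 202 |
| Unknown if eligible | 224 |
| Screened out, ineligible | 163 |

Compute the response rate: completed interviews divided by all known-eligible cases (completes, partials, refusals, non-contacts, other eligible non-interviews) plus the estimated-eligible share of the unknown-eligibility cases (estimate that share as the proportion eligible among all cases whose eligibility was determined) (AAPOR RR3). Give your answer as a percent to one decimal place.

Num = 308
Known eligible = 308 + 32 + 202 + 64 + 24 = 630
e = 630 / (630 + 163) = 630 / 793 = 0.7945
Eligible share of unknowns = 0.7945 × 224 = 177.97
Base = 630 + 177.97 = 807.97
RR3 = 308 / 807.97 = 0.3812

38.1%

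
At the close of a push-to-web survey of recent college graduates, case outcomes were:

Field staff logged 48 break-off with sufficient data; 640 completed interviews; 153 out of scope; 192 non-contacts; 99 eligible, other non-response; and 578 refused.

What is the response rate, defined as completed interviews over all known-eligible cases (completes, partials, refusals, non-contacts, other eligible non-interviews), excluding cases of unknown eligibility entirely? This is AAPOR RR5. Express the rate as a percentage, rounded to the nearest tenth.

Numerator → 640
Denominator → 640 + 48 + 578 + 192 + 99 = 1557
RR5 = 640 / 1557 = 0.4110

41.1%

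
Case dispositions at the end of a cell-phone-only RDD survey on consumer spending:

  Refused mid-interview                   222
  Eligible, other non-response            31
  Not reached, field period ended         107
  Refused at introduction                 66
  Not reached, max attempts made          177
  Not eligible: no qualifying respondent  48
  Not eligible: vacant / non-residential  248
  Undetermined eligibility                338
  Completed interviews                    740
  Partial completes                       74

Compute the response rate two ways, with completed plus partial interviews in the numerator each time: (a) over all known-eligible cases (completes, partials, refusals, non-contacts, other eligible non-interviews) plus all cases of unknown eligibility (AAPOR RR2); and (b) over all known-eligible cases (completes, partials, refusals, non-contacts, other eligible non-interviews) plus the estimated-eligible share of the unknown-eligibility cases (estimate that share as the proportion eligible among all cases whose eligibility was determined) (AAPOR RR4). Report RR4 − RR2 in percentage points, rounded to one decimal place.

1.6

Refused = 66 + 222 = 288
Never reached = 107 + 177 = 284
Not eligible = 48 + 248 = 296
Num → 740 + 74 = 814
Denominator → 740 + 74 + 288 + 284 + 31 + 338 = 1755
RR2 = 814 / 1755 = 0.4638
Eligible (known) → 740 + 74 + 288 + 284 + 31 = 1417
e = 1417 / (1417 + 296) = 1417 / 1713 = 0.8272
Eligible share of unknowns → 0.8272 × 338 = 279.59
Denominator → 1417 + 279.59 = 1696.59
RR4 = 814 / 1696.59 = 0.4798
Difference = 47.98 − 46.38 = 1.60 percentage points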